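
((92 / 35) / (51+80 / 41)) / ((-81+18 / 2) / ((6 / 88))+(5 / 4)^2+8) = -0.00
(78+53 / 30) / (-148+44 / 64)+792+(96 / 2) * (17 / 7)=224723792 / 247485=908.03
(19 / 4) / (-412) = -19 / 1648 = -0.01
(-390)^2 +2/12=912601/6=152100.17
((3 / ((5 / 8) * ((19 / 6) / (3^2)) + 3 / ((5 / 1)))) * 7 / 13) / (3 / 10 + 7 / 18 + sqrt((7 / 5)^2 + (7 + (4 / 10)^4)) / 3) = 1.17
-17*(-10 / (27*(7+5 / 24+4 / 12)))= 1360 / 1629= 0.83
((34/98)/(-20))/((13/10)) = -17/1274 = -0.01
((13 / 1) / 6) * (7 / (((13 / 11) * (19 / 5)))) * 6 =385 / 19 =20.26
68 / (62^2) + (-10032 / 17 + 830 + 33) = 4458368 / 16337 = 272.90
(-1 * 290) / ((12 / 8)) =-580 / 3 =-193.33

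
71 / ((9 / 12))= 284 / 3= 94.67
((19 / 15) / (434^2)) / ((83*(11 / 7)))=19 / 368505060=0.00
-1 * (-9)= 9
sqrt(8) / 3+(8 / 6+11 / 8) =2*sqrt(2) / 3+65 / 24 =3.65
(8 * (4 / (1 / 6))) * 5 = 960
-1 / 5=-0.20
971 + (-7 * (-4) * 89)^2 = 6211035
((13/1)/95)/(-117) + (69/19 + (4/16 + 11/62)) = 430211/106020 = 4.06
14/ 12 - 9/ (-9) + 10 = 73/ 6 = 12.17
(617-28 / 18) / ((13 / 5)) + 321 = 65252 / 117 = 557.71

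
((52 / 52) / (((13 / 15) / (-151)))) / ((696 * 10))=-151 / 6032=-0.03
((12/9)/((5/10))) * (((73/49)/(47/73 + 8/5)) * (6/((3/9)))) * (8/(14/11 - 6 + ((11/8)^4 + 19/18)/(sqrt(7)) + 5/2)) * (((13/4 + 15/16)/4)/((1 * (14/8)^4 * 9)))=-253025521363845120/68200860662574731 - 11045692409108234240 * sqrt(7)/10025526517398485457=-6.62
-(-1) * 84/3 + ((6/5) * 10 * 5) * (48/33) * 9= 813.45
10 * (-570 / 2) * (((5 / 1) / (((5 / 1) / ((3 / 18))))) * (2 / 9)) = -950 / 9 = -105.56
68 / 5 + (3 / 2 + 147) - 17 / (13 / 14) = 143.79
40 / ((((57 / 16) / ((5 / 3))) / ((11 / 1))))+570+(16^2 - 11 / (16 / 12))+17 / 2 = 705955 / 684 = 1032.10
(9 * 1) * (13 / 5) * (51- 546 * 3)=-37135.80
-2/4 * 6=-3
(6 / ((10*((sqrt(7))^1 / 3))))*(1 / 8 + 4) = 297*sqrt(7) / 280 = 2.81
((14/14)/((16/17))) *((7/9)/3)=119/432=0.28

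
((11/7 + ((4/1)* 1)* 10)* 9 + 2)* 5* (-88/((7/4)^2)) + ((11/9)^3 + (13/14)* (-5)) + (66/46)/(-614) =-95420110464725/1765581867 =-54044.57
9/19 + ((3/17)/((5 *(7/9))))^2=3200076/6726475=0.48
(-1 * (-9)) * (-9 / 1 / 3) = -27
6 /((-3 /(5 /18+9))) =-167 /9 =-18.56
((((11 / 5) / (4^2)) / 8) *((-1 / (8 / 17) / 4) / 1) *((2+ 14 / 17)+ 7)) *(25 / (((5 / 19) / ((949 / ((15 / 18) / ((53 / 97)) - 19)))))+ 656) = 403.92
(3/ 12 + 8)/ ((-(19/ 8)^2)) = -528/ 361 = -1.46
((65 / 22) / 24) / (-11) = -0.01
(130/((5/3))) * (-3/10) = -117/5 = -23.40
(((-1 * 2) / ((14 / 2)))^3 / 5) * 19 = -152 / 1715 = -0.09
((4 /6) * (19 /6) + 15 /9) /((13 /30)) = 340 /39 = 8.72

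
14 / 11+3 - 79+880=8858 / 11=805.27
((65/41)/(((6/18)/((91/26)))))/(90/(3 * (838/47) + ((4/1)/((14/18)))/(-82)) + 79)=81976440/397338503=0.21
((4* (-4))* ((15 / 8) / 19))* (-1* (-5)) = -7.89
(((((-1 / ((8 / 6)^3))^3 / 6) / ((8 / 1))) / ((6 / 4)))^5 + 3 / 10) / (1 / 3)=182541686432864283342348776578539 / 202824096036516704239472512860160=0.90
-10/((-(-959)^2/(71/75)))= 142/13795215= 0.00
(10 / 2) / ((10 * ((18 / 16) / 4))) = 16 / 9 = 1.78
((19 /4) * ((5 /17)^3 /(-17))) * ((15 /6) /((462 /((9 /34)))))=-35625 /3498527648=-0.00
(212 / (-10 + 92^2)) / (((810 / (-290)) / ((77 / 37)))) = -236698 / 12668319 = -0.02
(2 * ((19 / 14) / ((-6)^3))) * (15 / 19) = -5 / 504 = -0.01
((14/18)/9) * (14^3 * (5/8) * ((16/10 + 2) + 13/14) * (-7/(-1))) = 761117/162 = 4698.25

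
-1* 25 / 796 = -0.03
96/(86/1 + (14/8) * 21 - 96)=3.59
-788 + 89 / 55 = -43251 / 55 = -786.38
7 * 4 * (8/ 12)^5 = 896/ 243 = 3.69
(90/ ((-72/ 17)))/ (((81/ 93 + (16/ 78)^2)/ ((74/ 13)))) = -11406915/ 86102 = -132.48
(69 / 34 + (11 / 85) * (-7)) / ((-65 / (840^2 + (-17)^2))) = -134824799 / 11050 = -12201.34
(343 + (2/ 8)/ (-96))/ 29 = 131711/ 11136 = 11.83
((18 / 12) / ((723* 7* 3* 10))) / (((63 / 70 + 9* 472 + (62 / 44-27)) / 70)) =55 / 335879772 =0.00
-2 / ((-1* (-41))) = -2 / 41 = -0.05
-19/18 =-1.06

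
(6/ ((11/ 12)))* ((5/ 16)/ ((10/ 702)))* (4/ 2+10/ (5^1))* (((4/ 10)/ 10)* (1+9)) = 12636/ 55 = 229.75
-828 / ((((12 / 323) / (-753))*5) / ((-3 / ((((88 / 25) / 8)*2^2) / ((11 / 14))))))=-251731665 / 56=-4495208.30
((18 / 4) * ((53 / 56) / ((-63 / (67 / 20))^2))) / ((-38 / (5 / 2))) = -237917 / 300303360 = -0.00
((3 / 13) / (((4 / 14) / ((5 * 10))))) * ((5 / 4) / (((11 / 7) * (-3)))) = -6125 / 572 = -10.71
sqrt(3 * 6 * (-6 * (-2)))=6 * sqrt(6)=14.70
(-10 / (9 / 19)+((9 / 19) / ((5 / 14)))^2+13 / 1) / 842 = -515941 / 68391450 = -0.01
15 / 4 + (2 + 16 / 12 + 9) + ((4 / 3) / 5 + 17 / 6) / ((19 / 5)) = 3853 / 228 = 16.90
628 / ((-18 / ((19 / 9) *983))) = -5864578 / 81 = -72402.20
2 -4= -2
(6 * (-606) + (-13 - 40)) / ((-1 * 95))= 3689 / 95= 38.83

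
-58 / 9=-6.44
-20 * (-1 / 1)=20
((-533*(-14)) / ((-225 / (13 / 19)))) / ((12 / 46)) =-86.98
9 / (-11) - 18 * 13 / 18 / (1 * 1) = -152 / 11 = -13.82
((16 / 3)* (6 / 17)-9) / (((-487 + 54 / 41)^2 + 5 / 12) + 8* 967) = -2440812 / 83544627025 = -0.00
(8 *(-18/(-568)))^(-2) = 5041/324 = 15.56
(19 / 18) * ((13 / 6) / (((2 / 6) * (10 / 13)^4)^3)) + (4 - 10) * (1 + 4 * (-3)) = 6018627025252807 / 4000000000000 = 1504.66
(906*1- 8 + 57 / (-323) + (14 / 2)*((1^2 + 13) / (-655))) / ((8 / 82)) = 409819559 / 44540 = 9201.16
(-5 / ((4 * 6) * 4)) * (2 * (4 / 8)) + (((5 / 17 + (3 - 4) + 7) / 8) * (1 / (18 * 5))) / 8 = -4993 / 97920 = -0.05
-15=-15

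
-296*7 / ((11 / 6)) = -12432 / 11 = -1130.18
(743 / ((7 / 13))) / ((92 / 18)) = 86931 / 322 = 269.97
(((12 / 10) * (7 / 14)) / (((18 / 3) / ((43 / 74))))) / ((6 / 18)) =129 / 740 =0.17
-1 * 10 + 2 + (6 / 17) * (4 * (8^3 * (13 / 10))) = 79192 / 85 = 931.67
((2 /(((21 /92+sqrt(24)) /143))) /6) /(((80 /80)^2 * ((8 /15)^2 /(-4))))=345345 /54052 - 756470 * sqrt(6) /13513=-130.74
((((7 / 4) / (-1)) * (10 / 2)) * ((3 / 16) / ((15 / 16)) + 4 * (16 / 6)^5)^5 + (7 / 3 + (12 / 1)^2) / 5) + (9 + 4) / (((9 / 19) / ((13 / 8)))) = -1695636266404285066384294460777 / 4236443047215000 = -400249985071552.25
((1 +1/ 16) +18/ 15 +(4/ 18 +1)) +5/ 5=3229/ 720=4.48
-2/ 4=-1/ 2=-0.50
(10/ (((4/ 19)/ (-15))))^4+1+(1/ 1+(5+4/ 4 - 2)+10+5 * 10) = 4123437891681/ 16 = 257714868230.06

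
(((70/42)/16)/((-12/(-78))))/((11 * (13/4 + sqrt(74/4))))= -845/33528 + 65 * sqrt(74)/16764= 0.01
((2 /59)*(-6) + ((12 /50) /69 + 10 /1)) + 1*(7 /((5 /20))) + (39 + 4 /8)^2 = 216855397 /135700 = 1598.05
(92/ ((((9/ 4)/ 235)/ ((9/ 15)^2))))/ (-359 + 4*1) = -17296/ 1775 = -9.74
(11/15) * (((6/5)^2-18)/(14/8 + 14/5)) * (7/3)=-2024/325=-6.23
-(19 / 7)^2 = -361 / 49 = -7.37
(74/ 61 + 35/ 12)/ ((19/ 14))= 3.04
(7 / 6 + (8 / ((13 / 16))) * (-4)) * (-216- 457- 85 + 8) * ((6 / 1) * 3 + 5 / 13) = 89057375 / 169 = 526966.72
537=537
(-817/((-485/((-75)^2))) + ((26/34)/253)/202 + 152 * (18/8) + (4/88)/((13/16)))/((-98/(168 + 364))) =-204358905944181/3834457627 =-53295.39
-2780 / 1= -2780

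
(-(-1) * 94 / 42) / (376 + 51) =47 / 8967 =0.01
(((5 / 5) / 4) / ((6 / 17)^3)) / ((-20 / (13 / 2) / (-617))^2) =316084934633 / 1382400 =228649.40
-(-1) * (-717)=-717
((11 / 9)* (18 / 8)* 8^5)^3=731724988284928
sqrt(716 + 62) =sqrt(778) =27.89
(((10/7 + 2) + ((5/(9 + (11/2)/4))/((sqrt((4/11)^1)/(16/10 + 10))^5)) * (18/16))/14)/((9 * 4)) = 1/147 + 2481849029 * sqrt(11)/2905000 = 2833.52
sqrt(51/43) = sqrt(2193)/43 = 1.09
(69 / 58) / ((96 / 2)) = 23 / 928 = 0.02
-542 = -542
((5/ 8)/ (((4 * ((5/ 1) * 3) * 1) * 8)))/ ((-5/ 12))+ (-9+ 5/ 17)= -47377/ 5440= -8.71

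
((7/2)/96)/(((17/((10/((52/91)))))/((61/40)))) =2989/52224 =0.06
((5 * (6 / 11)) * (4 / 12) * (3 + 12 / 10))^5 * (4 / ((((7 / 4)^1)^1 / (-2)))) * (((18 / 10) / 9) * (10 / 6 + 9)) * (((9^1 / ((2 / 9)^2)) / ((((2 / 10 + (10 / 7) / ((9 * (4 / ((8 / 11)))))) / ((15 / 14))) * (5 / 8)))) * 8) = -1003479242637312 / 11610313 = -86429990.53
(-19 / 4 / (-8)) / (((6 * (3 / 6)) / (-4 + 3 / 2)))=-95 / 192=-0.49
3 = 3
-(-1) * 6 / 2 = 3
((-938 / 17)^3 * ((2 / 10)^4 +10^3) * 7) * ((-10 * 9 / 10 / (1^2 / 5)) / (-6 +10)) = 8123997582125334 / 614125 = 13228573306.94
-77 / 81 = -0.95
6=6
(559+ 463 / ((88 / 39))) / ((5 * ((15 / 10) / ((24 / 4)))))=67249 / 110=611.35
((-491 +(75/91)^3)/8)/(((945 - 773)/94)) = -8685164921/259228424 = -33.50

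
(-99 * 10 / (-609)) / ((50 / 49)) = 231 / 145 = 1.59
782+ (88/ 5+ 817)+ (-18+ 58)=8283/ 5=1656.60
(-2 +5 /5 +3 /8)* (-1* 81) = 405 /8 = 50.62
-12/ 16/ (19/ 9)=-27/ 76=-0.36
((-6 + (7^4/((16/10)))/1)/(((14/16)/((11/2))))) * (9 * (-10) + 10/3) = -17098510/21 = -814214.76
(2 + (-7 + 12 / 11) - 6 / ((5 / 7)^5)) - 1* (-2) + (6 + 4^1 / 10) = -954887 / 34375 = -27.78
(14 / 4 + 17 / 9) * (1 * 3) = 97 / 6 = 16.17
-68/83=-0.82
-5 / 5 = -1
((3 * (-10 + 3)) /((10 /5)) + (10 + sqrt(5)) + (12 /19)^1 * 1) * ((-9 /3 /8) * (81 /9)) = -27 * sqrt(5) /8 - 135 /304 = -7.99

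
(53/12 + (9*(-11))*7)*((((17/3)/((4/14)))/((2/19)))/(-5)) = 18682643/720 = 25948.12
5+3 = 8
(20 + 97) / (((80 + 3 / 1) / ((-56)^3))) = -20547072 / 83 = -247555.08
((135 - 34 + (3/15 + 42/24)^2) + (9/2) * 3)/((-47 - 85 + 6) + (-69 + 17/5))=-47321/76640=-0.62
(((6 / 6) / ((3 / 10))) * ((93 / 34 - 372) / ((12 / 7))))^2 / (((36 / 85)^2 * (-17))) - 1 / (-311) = -228823105023 / 1353472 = -169063.79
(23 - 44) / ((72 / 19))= -133 / 24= -5.54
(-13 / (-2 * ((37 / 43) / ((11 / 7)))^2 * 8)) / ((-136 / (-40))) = 14542385 / 18246032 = 0.80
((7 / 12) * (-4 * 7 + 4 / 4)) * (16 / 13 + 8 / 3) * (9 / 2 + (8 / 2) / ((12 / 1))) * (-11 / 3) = 1087.87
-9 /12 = -3 /4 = -0.75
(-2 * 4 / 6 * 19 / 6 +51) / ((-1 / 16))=-6736 / 9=-748.44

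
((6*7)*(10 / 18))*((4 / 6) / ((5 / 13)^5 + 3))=1856465 / 359037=5.17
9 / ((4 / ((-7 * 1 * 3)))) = -189 / 4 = -47.25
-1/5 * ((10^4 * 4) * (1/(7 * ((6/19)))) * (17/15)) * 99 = -2842400/7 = -406057.14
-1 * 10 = -10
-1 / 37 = -0.03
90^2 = 8100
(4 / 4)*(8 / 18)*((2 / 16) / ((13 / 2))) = 1 / 117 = 0.01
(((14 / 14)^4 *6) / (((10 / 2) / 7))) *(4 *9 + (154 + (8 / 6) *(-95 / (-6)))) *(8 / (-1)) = -14186.67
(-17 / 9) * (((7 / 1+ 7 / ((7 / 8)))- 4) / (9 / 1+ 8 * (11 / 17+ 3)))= -289 / 531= -0.54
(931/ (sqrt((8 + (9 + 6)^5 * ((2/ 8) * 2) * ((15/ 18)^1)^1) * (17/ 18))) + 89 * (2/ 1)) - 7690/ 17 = -4664/ 17 + 5586 * sqrt(43032338)/ 21516169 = -272.65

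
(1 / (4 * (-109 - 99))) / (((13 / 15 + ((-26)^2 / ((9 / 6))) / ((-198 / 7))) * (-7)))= -1485 / 130300352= -0.00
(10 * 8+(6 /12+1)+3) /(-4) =-169 /8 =-21.12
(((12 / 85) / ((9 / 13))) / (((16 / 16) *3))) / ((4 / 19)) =247 / 765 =0.32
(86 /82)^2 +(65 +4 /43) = 4784626 /72283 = 66.19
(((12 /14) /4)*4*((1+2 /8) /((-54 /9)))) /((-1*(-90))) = -1 /504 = -0.00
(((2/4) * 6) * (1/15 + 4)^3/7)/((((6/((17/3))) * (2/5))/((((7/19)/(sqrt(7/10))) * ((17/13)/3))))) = 65597509 * sqrt(70)/42014700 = 13.06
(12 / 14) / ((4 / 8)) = 12 / 7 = 1.71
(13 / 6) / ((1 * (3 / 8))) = 52 / 9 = 5.78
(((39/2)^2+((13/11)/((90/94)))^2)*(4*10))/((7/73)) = 54629741114/343035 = 159254.13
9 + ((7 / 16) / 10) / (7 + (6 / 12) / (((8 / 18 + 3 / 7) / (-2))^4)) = 7822184717 / 868928288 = 9.00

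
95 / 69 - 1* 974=-67111 / 69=-972.62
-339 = -339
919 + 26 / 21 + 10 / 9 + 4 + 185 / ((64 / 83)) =4698373 / 4032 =1165.27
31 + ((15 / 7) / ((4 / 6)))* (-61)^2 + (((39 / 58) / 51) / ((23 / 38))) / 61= 116118382299 / 9683506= 11991.36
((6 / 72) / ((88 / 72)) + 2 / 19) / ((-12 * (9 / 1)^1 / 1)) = -0.00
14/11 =1.27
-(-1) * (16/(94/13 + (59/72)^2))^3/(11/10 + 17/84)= 526543521767919452160/82616358182017436503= 6.37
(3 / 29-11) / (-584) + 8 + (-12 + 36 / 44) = -147321 / 46574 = -3.16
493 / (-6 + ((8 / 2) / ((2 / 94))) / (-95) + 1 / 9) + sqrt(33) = -421515 / 6727 + sqrt(33) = -56.92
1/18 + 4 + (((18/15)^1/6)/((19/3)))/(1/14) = 7691/1710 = 4.50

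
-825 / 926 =-0.89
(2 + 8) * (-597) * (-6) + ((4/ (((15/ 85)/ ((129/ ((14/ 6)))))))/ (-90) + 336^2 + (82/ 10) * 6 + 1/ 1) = 15618989/ 105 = 148752.28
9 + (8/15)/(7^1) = 9.08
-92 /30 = -46 /15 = -3.07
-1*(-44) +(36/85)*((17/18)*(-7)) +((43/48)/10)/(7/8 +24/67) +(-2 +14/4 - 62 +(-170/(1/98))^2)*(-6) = -66047114542547/39660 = -1665333195.73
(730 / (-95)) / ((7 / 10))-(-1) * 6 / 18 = -4247 / 399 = -10.64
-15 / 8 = -1.88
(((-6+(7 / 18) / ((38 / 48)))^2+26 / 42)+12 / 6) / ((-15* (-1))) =2.20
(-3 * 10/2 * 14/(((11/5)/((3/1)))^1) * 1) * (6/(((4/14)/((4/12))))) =-22050/11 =-2004.55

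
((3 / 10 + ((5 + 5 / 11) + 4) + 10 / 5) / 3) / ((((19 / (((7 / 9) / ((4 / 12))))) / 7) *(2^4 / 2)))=21119 / 50160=0.42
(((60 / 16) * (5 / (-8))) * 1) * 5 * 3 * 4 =-1125 / 8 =-140.62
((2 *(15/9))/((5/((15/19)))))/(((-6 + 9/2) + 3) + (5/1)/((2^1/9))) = 5/228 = 0.02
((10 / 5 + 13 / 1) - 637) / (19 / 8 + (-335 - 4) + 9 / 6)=4976 / 2681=1.86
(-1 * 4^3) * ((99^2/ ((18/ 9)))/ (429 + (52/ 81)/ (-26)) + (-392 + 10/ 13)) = 10980032992/ 451711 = 24307.65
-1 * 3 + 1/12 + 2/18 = -101/36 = -2.81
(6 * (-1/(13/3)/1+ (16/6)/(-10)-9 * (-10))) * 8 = 279248/65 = 4296.12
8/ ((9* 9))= 8/ 81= 0.10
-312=-312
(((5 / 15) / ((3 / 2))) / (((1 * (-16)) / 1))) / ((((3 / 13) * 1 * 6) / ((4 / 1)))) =-13 / 324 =-0.04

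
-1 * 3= -3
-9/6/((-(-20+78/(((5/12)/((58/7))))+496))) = 105/141896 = 0.00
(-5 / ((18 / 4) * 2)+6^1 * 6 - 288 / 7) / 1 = -359 / 63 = -5.70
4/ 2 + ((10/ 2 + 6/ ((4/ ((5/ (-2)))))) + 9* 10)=373/ 4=93.25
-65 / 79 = -0.82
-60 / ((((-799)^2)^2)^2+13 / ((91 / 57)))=-105 / 290678080193485855348816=-0.00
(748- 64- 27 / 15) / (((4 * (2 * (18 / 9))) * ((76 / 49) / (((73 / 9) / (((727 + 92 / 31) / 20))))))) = 42026173 / 6879216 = 6.11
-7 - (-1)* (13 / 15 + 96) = 1348 / 15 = 89.87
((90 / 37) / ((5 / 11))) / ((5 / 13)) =2574 / 185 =13.91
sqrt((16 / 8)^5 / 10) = 4 * sqrt(5) / 5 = 1.79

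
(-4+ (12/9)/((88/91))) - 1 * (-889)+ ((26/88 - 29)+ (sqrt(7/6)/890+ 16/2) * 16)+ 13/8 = 4 * sqrt(42)/1335+ 260647/264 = 987.32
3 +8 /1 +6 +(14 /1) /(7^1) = 19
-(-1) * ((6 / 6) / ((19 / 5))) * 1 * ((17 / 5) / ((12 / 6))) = 17 / 38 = 0.45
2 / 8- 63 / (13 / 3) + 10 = -223 / 52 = -4.29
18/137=0.13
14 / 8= 7 / 4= 1.75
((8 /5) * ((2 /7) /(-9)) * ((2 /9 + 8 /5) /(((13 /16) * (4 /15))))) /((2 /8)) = -20992 /12285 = -1.71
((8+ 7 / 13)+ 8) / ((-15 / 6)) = -86 / 13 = -6.62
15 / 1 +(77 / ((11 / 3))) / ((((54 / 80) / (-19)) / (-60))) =106445 / 3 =35481.67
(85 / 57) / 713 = 85 / 40641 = 0.00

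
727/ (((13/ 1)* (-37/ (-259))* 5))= 5089/ 65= 78.29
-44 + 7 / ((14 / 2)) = -43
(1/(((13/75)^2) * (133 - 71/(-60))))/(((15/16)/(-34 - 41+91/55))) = -290448000/14966809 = -19.41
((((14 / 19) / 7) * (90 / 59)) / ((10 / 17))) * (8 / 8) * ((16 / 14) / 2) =0.16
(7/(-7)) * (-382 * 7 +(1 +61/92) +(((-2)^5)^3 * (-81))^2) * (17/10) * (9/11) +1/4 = -99162887792229719/10120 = -9798704327295.43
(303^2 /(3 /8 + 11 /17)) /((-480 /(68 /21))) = -2948089 /4865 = -605.98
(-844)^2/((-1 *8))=-89042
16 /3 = 5.33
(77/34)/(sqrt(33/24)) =7*sqrt(22)/17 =1.93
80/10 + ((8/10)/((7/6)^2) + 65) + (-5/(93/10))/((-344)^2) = 99206801971/1348142880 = 73.59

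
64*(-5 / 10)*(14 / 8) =-56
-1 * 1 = -1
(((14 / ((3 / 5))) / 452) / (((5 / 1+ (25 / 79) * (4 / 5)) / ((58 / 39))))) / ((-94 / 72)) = -64148 / 5730569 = -0.01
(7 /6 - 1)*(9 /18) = 1 /12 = 0.08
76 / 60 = 19 / 15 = 1.27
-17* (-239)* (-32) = -130016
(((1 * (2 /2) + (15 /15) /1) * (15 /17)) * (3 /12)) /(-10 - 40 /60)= -45 /1088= -0.04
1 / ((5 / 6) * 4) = 3 / 10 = 0.30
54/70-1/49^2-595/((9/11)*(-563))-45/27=24090652/60829335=0.40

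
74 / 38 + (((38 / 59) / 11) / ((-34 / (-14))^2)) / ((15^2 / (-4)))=1.95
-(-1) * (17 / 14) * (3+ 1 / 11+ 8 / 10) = 1819 / 385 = 4.72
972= 972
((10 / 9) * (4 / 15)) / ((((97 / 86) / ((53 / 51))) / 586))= 21367904 / 133569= 159.98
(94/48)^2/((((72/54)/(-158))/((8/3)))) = -174511/144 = -1211.88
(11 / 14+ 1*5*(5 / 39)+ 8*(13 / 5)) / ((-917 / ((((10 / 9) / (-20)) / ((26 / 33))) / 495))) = 60679 / 17573938200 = 0.00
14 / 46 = 7 / 23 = 0.30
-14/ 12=-1.17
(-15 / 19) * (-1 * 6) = 90 / 19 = 4.74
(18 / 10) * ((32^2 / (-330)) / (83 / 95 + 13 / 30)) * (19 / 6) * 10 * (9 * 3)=-3653.79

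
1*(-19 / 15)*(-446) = 8474 / 15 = 564.93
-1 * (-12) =12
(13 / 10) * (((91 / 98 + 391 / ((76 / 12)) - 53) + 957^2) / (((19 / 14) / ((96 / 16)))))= 1900223559 / 361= 5263777.17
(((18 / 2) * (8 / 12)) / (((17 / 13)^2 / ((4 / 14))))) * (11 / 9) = 7436 / 6069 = 1.23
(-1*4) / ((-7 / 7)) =4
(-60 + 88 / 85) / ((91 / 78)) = -4296 / 85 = -50.54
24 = 24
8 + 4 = 12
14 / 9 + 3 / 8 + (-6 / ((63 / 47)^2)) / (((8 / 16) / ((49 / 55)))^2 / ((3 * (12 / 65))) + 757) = 36324422699 / 18858587976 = 1.93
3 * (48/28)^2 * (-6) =-2592/49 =-52.90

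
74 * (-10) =-740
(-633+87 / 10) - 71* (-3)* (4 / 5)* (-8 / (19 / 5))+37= -179747 / 190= -946.04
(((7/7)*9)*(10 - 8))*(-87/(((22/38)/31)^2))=-543278286/121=-4489903.19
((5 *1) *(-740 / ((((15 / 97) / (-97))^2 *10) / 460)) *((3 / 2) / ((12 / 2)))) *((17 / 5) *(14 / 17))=-46877237948.18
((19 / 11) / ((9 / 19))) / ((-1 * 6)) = -361 / 594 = -0.61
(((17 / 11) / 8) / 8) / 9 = 17 / 6336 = 0.00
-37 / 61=-0.61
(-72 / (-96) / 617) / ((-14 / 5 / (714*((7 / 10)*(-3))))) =3213 / 4936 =0.65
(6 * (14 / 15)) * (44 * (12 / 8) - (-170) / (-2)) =-532 / 5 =-106.40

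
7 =7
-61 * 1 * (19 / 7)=-1159 / 7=-165.57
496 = 496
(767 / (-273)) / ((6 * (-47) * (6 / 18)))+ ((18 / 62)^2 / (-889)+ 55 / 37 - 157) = -1385992573165 / 8914068786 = -155.48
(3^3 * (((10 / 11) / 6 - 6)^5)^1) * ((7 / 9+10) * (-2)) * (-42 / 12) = -181826140067047 / 13045131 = -13938237.96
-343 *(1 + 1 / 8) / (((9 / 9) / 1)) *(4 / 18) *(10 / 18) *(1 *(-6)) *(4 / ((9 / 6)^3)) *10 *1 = 274400 / 81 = 3387.65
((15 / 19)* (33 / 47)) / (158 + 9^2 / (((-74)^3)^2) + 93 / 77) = 6258730373058240 / 1797615575224922153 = 0.00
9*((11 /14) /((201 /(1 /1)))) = 33 /938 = 0.04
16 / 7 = 2.29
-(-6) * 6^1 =36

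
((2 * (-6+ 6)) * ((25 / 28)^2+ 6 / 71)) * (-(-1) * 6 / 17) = 0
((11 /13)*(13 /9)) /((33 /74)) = 74 /27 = 2.74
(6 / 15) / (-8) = -1 / 20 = -0.05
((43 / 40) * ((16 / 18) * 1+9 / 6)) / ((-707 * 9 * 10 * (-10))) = 1849 / 458136000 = 0.00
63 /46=1.37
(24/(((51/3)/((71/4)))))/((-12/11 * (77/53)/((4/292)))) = -3763/17374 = -0.22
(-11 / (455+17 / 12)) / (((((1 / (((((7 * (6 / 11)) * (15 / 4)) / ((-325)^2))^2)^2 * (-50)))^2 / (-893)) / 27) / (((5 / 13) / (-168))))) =-854754859718599833 / 2254076121201212060133437165554199218750000000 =-0.00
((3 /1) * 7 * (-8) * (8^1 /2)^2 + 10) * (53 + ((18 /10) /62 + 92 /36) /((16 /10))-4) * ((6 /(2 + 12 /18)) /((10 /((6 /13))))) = -69817623 /4960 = -14076.13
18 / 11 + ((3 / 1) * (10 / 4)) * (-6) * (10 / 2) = -2457 / 11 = -223.36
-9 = -9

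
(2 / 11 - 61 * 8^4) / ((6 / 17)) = -7787173 / 11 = -707924.82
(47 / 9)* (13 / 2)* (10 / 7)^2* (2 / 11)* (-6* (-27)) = 1099800 / 539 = 2040.45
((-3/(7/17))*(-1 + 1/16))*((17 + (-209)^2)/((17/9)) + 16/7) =61948035/392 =158030.70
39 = 39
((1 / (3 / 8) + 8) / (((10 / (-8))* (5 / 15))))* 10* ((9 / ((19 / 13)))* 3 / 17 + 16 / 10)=-1110784 / 1615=-687.79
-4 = -4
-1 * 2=-2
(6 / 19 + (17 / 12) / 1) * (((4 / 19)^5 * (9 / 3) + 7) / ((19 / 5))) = 34238135875 / 10726460868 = 3.19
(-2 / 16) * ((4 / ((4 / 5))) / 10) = -1 / 16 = -0.06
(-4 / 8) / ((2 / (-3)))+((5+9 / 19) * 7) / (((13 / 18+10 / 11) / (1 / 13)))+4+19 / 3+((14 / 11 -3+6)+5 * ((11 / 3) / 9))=19.20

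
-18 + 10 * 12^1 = 102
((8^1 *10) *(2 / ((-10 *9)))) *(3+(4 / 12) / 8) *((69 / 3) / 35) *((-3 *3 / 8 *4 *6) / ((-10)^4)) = 1679 / 175000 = 0.01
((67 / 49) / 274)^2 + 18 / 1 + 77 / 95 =322120536067 / 17124460220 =18.81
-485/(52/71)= -34435/52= -662.21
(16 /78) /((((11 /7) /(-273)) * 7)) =-5.09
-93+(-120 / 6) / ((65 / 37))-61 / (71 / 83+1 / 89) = -14545405 / 83226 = -174.77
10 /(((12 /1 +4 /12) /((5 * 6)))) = 900 /37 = 24.32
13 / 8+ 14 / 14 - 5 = -19 / 8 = -2.38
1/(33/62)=62/33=1.88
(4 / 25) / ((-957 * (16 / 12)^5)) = -0.00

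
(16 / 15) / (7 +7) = 8 / 105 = 0.08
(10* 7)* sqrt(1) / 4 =35 / 2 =17.50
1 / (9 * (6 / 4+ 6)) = 2 / 135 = 0.01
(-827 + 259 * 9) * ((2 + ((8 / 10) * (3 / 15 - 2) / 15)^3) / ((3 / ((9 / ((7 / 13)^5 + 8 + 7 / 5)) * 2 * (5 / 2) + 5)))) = 100544288802387104 / 10274300390625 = 9786.00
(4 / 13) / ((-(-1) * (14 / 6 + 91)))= 3 / 910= 0.00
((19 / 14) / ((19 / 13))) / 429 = 1 / 462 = 0.00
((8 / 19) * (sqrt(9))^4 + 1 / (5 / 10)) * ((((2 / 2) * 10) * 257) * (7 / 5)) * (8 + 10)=44428104 / 19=2338321.26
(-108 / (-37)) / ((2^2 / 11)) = 297 / 37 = 8.03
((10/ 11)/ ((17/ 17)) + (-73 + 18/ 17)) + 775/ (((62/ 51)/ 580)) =69129967/ 187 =369678.97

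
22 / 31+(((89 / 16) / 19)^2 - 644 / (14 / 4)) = -524862161 / 2864896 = -183.20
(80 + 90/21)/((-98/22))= -18.92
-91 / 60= -1.52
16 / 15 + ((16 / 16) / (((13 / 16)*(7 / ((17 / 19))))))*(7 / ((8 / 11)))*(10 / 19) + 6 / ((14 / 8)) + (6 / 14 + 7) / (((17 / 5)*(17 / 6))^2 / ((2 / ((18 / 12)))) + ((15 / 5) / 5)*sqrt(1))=224075990836 / 41511016365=5.40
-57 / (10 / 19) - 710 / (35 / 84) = -18123 / 10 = -1812.30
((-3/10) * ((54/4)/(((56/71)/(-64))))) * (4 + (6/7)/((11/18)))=4784832/2695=1775.45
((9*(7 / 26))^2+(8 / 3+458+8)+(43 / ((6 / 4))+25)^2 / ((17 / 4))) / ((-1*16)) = -119170897 / 1654848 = -72.01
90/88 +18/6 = 177/44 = 4.02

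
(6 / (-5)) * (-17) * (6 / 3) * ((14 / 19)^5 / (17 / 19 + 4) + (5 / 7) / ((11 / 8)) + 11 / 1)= 733837100012 / 1555381135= 471.81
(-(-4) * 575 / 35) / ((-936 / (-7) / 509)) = 58535 / 234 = 250.15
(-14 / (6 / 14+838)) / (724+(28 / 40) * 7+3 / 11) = -10780 / 470746621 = -0.00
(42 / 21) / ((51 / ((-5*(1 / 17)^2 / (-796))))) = 5 / 5866122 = 0.00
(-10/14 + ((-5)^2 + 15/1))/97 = 275/679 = 0.41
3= 3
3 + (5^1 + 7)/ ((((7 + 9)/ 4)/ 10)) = 33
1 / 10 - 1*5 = -49 / 10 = -4.90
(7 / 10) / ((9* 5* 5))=7 / 2250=0.00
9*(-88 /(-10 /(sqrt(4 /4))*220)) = 9 /25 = 0.36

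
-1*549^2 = -301401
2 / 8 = 1 / 4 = 0.25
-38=-38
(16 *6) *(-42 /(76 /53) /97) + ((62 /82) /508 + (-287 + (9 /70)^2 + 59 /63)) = -66661878321823 /211602847050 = -315.03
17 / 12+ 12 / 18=25 / 12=2.08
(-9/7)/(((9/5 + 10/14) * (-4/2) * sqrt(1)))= 45/176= 0.26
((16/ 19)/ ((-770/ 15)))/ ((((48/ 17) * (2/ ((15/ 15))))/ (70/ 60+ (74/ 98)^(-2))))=-0.01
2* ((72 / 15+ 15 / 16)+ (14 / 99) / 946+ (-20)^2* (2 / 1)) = 3018422153 / 1873080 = 1611.48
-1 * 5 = -5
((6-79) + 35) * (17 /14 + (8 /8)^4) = -589 /7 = -84.14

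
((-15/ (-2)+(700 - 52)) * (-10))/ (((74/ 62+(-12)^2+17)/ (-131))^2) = -36034410385/ 8426928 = -4276.10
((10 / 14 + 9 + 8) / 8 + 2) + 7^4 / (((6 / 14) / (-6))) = -470537 / 14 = -33609.79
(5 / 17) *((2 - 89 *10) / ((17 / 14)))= -62160 / 289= -215.09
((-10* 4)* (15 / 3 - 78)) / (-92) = -730 / 23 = -31.74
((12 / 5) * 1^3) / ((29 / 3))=36 / 145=0.25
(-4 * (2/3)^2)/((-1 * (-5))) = -16/45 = -0.36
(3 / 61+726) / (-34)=-44289 / 2074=-21.35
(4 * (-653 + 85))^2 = 5161984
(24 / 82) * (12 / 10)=72 / 205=0.35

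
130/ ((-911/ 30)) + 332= 327.72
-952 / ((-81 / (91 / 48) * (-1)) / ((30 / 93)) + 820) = -6370 / 6373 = -1.00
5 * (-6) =-30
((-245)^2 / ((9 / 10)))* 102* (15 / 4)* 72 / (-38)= -918382500 / 19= -48335921.05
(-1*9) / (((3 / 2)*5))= -6 / 5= -1.20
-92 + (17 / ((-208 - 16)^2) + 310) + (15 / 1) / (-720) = 32812019 / 150528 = 217.98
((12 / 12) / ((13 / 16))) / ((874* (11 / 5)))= 40 / 62491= 0.00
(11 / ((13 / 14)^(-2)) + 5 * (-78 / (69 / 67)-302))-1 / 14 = -8471805 / 4508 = -1879.28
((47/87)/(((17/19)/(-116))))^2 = 12759184/2601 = 4905.49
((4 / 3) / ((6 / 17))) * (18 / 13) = 68 / 13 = 5.23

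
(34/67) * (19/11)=646/737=0.88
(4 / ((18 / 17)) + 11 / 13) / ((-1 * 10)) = -541 / 1170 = -0.46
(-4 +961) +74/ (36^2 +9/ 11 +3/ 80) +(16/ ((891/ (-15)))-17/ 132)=39303745963/ 41084388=956.66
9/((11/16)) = 144/11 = 13.09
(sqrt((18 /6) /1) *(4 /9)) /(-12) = -sqrt(3) /27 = -0.06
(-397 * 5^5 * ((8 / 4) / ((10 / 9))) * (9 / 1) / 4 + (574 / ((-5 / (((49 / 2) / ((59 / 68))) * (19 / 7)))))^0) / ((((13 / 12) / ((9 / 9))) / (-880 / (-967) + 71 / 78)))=-2759411718937 / 326846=-8442543.95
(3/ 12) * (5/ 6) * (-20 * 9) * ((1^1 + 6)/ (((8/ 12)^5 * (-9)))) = 14175/ 64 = 221.48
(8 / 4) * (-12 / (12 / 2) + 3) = 2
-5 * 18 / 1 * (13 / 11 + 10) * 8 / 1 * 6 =-531360 / 11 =-48305.45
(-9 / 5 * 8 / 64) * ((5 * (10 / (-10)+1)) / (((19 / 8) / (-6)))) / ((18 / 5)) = 0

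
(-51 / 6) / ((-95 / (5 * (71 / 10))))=1207 / 380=3.18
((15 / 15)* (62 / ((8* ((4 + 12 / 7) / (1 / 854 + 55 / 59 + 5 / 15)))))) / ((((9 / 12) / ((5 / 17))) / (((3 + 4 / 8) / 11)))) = 0.21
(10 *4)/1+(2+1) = 43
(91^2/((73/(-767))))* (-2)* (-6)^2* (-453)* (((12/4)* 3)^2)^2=-1359185975790552/73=-18618985969733.59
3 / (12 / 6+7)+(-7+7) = 1 / 3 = 0.33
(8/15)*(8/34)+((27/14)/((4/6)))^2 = 1698143/199920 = 8.49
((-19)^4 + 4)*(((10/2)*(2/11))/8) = 651625/44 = 14809.66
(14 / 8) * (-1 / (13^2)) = -7 / 676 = -0.01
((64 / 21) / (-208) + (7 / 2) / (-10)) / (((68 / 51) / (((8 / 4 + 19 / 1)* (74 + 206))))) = -1608.12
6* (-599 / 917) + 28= 22082 / 917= 24.08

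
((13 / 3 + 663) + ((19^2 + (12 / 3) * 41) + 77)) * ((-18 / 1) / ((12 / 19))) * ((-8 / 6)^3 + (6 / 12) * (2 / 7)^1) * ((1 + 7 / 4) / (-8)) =-1495813 / 54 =-27700.24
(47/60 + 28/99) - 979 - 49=-2033329/1980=-1026.93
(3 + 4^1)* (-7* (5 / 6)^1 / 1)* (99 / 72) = -2695 / 48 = -56.15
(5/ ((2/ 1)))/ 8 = 5/ 16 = 0.31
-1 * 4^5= -1024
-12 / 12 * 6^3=-216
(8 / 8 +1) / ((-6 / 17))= -17 / 3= -5.67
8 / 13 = 0.62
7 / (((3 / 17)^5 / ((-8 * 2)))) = -159023984 / 243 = -654419.69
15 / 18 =5 / 6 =0.83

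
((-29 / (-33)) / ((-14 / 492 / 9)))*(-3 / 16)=32103 / 616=52.12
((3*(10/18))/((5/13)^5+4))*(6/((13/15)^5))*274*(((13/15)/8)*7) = 1051903125/992198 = 1060.17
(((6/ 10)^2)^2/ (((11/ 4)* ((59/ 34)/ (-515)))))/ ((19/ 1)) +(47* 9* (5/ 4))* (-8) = -6521150898/ 1541375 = -4230.74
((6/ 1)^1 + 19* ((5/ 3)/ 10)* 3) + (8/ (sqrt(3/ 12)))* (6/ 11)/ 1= 533/ 22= 24.23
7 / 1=7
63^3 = 250047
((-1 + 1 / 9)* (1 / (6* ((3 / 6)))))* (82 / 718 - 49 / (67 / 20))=2792584 / 649431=4.30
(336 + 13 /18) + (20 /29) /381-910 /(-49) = 164877701 /464058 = 355.30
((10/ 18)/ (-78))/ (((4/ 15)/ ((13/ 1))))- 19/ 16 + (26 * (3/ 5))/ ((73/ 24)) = 188903/ 52560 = 3.59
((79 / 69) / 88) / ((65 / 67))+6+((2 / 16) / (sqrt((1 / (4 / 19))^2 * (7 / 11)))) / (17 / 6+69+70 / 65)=39 * sqrt(77) / 756371+2373373 / 394680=6.01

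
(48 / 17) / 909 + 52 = 267868 / 5151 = 52.00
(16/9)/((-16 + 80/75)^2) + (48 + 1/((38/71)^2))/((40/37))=269649103/5660480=47.64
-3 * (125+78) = -609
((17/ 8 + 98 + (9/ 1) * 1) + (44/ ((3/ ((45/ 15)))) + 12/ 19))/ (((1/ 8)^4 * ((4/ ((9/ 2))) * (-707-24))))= -13461696/ 13889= -969.23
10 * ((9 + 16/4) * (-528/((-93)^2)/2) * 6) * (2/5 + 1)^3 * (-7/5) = 10986976/120125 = 91.46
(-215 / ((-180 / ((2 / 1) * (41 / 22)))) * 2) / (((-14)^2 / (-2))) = -0.09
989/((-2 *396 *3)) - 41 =-98405/2376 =-41.42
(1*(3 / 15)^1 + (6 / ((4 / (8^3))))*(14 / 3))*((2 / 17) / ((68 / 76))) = 680998 / 1445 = 471.28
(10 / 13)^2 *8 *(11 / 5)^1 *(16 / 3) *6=56320 / 169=333.25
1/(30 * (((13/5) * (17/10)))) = 5/663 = 0.01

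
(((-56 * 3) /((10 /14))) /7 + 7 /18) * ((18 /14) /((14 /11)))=-671 /20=-33.55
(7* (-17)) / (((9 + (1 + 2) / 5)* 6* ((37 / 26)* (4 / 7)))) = -54145 / 21312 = -2.54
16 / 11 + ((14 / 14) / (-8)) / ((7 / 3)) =863 / 616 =1.40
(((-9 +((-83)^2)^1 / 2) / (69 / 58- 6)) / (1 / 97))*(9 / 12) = -19328123 / 372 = -51957.32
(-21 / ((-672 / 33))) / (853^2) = 33 / 23283488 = 0.00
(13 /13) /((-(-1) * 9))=1 /9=0.11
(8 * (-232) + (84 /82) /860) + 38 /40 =-65409021 /35260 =-1855.05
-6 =-6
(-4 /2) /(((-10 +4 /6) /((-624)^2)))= 584064 /7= 83437.71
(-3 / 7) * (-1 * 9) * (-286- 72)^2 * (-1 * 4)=-1977387.43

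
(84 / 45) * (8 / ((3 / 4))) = 896 / 45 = 19.91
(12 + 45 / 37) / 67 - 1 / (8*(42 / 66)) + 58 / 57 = 8058347 / 7912968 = 1.02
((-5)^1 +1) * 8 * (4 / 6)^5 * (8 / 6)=-4096 / 729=-5.62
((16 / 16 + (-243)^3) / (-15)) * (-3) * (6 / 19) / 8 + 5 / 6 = -32284801 / 285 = -113280.00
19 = 19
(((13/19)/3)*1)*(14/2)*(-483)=-14651/19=-771.11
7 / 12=0.58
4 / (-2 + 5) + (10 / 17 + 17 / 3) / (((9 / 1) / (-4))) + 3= 713 / 459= 1.55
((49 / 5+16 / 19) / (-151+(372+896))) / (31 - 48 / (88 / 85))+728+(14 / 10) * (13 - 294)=1200103246 / 3586687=334.60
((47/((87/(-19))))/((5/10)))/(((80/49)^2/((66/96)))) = -23585023/4454400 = -5.29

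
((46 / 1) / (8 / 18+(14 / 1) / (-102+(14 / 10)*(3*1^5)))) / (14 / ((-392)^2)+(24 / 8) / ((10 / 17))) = 1851706080 / 61856353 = 29.94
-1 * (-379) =379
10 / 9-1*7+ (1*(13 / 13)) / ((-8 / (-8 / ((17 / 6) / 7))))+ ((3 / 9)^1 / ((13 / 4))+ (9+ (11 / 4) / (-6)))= 83155 / 15912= 5.23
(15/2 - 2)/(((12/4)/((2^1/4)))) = 11/12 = 0.92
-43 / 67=-0.64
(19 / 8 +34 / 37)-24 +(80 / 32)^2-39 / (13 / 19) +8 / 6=-62269 / 888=-70.12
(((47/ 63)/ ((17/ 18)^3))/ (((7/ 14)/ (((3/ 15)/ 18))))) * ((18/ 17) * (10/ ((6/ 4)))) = 81216/ 584647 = 0.14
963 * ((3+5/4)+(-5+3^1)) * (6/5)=26001/10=2600.10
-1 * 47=-47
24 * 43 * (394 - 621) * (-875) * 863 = 176898603000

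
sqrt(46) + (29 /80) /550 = 29 /44000 + sqrt(46) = 6.78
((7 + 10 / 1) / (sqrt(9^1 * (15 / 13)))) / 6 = 17 * sqrt(195) / 270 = 0.88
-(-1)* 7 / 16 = 7 / 16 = 0.44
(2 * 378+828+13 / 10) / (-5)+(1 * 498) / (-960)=-254063 / 800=-317.58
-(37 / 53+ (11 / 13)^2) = -12666 / 8957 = -1.41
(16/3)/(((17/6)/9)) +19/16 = 4931/272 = 18.13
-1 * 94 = -94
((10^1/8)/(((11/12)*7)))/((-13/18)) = -270/1001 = -0.27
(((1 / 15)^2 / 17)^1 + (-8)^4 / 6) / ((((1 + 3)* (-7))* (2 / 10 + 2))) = -2611201 / 235620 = -11.08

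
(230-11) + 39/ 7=1572/ 7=224.57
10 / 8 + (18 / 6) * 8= 101 / 4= 25.25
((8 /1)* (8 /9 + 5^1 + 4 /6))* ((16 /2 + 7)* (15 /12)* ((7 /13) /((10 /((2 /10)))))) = 413 /39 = 10.59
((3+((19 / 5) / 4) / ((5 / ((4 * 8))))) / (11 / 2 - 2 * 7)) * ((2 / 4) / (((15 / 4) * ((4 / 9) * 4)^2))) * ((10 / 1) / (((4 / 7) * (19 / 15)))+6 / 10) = -16787331 / 25840000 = -0.65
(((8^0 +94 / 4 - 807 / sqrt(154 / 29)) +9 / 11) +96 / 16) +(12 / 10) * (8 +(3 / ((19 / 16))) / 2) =88687 / 2090 - 807 * sqrt(4466) / 154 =-307.76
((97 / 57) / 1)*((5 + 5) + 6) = 1552 / 57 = 27.23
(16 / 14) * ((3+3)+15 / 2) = 108 / 7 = 15.43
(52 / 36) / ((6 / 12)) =26 / 9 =2.89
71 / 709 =0.10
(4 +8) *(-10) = -120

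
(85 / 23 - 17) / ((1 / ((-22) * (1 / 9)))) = 748 / 23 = 32.52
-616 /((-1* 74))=8.32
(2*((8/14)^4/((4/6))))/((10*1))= 384/12005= 0.03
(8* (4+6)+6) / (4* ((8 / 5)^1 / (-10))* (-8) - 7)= -45.74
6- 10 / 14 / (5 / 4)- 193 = -1313 / 7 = -187.57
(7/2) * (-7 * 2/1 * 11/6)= -539/6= -89.83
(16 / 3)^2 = 256 / 9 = 28.44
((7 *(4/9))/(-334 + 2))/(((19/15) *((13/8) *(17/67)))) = -18760/1045551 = -0.02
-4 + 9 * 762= 6854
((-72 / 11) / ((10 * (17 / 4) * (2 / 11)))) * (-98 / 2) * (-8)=-332.05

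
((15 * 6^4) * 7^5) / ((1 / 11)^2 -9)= -2470881105 / 68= -36336486.84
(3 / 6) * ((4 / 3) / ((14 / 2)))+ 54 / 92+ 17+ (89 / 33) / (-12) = 1113017 / 63756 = 17.46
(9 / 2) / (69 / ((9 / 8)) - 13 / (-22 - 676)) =9423 / 128471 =0.07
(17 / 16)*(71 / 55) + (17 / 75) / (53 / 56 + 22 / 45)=1.53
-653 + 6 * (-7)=-695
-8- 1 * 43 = -51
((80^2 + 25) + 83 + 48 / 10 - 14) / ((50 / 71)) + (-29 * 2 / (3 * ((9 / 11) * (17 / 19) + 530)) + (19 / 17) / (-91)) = 9228.25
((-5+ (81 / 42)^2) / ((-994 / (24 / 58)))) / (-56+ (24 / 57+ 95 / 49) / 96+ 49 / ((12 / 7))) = -228912 / 11761944845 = -0.00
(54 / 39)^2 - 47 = -7619 / 169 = -45.08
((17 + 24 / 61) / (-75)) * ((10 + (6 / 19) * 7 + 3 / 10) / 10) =-0.29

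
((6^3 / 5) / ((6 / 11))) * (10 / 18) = 44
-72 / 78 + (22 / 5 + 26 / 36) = 4.20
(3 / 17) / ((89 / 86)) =258 / 1513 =0.17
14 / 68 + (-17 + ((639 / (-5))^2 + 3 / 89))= 16316.08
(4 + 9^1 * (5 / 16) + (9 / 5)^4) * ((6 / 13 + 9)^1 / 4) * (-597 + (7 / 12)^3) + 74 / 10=-7316873442493 / 299520000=-24428.66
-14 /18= -7 /9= -0.78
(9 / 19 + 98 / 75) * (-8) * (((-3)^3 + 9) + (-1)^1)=20296 / 75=270.61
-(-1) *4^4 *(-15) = -3840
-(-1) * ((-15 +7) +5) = -3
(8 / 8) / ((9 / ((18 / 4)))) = 1 / 2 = 0.50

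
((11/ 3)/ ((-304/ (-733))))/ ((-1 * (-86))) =8063/ 78432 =0.10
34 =34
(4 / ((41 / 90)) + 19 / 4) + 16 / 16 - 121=-17461 / 164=-106.47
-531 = -531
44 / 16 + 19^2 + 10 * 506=21695 / 4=5423.75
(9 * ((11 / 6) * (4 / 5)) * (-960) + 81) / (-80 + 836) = -1399 / 84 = -16.65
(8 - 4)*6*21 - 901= -397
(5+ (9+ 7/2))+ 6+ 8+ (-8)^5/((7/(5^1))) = -327239/14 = -23374.21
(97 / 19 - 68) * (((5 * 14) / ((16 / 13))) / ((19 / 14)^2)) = -26642525 / 13718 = -1942.16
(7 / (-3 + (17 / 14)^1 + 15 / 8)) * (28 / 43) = 10976 / 215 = 51.05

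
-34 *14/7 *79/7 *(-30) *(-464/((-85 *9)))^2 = 136067072/16065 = 8469.78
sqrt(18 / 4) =3 * sqrt(2) / 2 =2.12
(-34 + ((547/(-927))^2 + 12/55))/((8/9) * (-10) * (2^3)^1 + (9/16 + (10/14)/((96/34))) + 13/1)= 88489900072/151646266035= 0.58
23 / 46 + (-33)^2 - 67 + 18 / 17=34801 / 34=1023.56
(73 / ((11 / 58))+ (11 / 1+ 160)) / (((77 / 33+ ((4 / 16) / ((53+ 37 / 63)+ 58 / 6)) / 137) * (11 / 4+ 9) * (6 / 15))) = 400614441000 / 7903197533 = 50.69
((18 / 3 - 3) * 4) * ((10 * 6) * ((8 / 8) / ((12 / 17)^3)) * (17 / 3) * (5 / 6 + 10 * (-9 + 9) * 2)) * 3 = 2088025 / 72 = 29000.35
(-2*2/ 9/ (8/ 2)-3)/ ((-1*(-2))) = -14/ 9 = -1.56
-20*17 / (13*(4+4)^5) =-85 / 106496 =-0.00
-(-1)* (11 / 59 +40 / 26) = 1323 / 767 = 1.72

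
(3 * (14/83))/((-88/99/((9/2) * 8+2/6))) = -6867/332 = -20.68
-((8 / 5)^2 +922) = -23114 / 25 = -924.56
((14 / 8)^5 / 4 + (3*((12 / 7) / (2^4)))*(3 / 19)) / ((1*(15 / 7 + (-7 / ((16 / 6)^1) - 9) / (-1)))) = 2262979 / 7500288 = 0.30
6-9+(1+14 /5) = 4 /5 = 0.80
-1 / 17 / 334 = -1 / 5678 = -0.00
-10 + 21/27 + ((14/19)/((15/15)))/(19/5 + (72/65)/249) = -6337631/701955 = -9.03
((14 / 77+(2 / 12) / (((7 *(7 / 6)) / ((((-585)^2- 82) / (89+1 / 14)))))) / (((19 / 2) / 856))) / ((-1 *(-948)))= 1076363504 / 144124519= 7.47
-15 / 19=-0.79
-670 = -670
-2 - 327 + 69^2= 4432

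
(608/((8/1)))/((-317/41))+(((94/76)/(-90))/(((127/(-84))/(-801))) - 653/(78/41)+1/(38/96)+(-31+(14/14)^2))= -115696457023/298319190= -387.83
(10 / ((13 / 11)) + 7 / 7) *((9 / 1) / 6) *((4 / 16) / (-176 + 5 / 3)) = -1107 / 54392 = -0.02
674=674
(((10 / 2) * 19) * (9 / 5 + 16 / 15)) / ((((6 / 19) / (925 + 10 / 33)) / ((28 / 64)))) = 349112.34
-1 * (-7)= 7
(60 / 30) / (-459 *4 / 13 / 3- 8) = -13 / 358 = -0.04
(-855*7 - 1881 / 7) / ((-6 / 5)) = 36480 / 7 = 5211.43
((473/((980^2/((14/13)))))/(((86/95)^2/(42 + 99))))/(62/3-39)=-152703/30677920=-0.00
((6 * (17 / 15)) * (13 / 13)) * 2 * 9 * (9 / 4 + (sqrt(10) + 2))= 612 * sqrt(10) / 5 + 2601 / 5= 907.26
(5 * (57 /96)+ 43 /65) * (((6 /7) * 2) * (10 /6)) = 7551 /728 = 10.37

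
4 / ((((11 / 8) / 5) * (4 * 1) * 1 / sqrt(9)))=120 / 11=10.91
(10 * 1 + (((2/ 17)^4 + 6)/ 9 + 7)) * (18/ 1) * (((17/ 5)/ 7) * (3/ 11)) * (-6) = -95614956/ 378301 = -252.75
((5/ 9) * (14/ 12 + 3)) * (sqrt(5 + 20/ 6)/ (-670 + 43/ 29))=-18125 * sqrt(3)/ 3140694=-0.01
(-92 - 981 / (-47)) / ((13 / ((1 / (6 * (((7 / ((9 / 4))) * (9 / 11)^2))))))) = -0.44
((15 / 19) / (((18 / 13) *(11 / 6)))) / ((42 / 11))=65 / 798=0.08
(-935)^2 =874225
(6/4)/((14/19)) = 57/28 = 2.04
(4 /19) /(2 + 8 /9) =18 /247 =0.07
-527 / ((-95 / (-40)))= -4216 / 19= -221.89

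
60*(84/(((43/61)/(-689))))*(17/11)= -3601044720/473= -7613202.37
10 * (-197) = -1970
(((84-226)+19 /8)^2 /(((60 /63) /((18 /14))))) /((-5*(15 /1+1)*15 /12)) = -33687603 /128000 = -263.18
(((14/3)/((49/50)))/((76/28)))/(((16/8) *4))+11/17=1679/1938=0.87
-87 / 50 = -1.74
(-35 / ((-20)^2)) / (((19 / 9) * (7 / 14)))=-63 / 760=-0.08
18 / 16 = 9 / 8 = 1.12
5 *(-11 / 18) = -55 / 18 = -3.06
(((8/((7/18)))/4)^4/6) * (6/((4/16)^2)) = 26873856/2401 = 11192.78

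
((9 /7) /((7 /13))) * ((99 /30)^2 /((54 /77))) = 51909 /1400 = 37.08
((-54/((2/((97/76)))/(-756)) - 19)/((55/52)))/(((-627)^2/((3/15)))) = 5144152/410819805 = 0.01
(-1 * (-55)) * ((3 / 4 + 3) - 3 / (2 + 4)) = 715 / 4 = 178.75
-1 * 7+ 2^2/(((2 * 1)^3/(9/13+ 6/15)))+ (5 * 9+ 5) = 5661/130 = 43.55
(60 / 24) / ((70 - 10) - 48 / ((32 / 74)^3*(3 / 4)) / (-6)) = 960 / 73693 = 0.01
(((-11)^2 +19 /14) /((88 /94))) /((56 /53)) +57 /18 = 126.86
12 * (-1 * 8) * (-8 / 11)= 768 / 11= 69.82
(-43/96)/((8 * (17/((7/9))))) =-301/117504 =-0.00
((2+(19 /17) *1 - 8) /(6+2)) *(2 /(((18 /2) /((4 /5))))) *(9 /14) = -83 /1190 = -0.07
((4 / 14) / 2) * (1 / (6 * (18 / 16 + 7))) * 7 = 4 / 195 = 0.02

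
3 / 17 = 0.18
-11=-11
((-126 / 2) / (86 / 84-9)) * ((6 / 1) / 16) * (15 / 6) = 3969 / 536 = 7.40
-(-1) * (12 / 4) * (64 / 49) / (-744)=-8 / 1519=-0.01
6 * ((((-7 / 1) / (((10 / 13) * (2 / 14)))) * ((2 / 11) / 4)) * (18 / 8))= -17199 / 440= -39.09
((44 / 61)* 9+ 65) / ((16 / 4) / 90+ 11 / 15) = 5607 / 61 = 91.92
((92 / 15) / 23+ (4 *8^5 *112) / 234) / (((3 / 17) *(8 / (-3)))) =-155976343 / 1170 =-133313.11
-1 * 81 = -81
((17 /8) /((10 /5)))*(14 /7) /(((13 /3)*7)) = 51 /728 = 0.07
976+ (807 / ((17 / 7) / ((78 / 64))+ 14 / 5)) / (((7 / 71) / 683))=7637485937 / 6542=1167454.29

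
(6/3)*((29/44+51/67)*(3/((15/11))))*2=4187/335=12.50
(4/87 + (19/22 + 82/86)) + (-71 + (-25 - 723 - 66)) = -72683933/82302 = -883.14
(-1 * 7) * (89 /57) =-623 /57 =-10.93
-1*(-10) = 10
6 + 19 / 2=31 / 2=15.50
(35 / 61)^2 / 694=1225 / 2582374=0.00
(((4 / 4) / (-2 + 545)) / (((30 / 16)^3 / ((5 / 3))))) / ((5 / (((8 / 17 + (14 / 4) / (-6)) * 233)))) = -685952 / 280391625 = -0.00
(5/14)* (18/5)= 9/7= 1.29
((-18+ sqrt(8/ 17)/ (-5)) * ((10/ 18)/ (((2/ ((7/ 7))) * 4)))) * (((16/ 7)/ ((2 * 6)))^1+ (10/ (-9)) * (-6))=-60/ 7-4 * sqrt(34)/ 357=-8.64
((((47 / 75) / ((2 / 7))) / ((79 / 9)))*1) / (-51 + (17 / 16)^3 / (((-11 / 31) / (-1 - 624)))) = 3176448 / 26208678575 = 0.00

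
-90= -90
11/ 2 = 5.50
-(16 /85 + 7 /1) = -611 /85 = -7.19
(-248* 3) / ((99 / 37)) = -9176 / 33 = -278.06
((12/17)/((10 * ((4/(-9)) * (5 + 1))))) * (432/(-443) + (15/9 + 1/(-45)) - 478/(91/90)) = 428194789/34266050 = 12.50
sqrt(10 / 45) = sqrt(2) / 3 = 0.47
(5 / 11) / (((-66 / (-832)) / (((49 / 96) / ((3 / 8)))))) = 25480 / 3267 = 7.80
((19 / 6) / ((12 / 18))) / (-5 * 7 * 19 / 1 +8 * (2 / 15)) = -285 / 39836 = -0.01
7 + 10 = 17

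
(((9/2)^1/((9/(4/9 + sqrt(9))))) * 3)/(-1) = -31/6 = -5.17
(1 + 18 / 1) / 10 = 19 / 10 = 1.90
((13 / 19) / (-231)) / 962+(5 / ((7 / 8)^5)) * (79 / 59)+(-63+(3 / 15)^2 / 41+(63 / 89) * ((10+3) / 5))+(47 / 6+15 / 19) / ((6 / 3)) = -367623554345780693 / 8394316502256300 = -43.79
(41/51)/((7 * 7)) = 41/2499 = 0.02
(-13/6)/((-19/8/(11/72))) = 143/1026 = 0.14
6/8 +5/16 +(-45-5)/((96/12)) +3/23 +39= 12491/368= 33.94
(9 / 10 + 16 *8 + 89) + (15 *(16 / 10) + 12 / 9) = 7297 / 30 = 243.23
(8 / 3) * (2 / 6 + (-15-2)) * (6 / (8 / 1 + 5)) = -800 / 39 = -20.51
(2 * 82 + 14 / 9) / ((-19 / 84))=-41720 / 57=-731.93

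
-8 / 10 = -4 / 5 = -0.80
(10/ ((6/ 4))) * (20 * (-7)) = -2800/ 3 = -933.33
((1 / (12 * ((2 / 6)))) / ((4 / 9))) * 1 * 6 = 27 / 8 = 3.38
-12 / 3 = -4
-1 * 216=-216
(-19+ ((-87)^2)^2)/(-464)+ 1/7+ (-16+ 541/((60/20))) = -600740963/4872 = -123304.80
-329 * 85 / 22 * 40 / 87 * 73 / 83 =-40828900 / 79431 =-514.02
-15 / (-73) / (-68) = -15 / 4964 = -0.00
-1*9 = -9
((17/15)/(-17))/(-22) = 1/330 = 0.00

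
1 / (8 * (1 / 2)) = 0.25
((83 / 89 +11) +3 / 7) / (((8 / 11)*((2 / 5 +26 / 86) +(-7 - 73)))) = -6070955 / 28324072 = -0.21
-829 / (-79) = 829 / 79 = 10.49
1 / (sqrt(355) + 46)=46 / 1761 - sqrt(355) / 1761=0.02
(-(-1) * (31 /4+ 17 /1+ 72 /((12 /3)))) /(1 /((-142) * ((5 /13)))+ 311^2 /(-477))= -28956285 /137356222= -0.21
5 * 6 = 30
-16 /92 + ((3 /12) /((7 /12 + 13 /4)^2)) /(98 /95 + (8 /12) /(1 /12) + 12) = -20329 /117438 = -0.17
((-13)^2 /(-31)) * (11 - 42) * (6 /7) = 1014 /7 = 144.86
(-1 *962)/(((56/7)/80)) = -9620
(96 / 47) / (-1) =-96 / 47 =-2.04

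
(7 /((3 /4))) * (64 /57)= 1792 /171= 10.48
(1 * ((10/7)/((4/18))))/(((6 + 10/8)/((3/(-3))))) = -180/203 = -0.89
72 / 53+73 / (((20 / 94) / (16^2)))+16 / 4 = 23277324 / 265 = 87838.96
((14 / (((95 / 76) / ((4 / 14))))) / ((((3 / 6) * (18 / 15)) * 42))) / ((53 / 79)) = 632 / 3339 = 0.19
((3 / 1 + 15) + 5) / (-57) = -23 / 57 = -0.40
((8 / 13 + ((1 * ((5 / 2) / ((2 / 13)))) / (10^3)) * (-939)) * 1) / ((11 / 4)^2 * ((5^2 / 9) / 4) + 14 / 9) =-913746 / 424775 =-2.15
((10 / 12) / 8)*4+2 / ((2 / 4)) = 53 / 12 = 4.42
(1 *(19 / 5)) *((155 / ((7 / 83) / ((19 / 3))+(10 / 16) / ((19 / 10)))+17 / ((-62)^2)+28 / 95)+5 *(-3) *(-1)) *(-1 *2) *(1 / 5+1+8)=-8489606170779 / 259349875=-32734.18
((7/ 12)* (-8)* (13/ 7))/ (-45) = 26/ 135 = 0.19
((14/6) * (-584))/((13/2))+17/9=-24307/117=-207.75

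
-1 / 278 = -0.00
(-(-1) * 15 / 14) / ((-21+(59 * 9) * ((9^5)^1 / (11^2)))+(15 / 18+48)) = 5445 / 1317052247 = 0.00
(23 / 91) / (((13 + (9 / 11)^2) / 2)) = 0.04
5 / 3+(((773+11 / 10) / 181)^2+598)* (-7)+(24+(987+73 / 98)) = -1589537245399 / 481586700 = -3300.63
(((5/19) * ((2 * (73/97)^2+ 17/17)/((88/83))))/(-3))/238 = -2775935/3744179824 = -0.00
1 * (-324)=-324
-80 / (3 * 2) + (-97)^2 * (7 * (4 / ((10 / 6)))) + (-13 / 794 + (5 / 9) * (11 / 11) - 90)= 5644211141 / 35730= 157968.41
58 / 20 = 29 / 10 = 2.90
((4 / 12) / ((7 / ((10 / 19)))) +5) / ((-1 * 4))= -1.26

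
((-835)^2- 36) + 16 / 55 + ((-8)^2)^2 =38570691 / 55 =701285.29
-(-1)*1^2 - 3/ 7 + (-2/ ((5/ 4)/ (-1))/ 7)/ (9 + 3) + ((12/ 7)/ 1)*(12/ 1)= 2222/ 105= 21.16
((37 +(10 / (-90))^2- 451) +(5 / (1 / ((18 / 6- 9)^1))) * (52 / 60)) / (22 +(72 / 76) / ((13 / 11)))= -8802833 / 456192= -19.30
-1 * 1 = -1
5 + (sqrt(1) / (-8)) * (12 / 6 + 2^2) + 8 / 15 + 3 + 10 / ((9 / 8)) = 3001 / 180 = 16.67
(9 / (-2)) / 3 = -3 / 2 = -1.50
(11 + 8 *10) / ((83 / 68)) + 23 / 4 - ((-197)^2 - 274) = -12766959 / 332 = -38454.70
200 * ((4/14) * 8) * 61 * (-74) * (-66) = 953356800/7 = 136193828.57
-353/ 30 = -11.77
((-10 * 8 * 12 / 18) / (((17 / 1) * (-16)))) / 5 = 2 / 51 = 0.04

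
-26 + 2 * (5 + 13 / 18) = -131 / 9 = -14.56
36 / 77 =0.47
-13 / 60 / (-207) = 0.00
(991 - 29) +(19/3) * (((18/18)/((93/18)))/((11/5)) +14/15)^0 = 2905/3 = 968.33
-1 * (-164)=164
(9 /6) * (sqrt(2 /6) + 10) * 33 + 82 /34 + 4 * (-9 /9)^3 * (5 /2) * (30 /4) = 33 * sqrt(3) /2 + 7181 /17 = 450.99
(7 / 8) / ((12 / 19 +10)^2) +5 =1634687 / 326432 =5.01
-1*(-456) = 456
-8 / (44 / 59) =-118 / 11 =-10.73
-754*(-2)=1508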